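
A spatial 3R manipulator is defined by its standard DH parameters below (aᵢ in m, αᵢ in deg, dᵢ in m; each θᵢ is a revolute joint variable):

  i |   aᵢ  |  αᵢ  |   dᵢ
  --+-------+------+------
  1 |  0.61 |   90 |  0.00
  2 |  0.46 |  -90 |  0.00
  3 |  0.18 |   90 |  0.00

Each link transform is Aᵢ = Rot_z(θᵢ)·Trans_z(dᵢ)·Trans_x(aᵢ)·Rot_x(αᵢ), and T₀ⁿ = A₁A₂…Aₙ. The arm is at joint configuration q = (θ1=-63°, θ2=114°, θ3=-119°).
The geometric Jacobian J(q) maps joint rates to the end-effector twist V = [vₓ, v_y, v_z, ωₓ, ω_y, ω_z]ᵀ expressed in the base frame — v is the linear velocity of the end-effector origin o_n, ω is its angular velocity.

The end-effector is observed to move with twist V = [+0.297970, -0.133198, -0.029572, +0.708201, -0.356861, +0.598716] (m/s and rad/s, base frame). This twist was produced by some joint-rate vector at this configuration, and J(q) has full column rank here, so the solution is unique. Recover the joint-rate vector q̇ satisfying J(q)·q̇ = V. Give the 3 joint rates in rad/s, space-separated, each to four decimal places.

0.3140 -0.4690 -0.7000

o_n = [0.0678, -0.4799, 0.3405]
J₁: ẑ×o_n = [0.4799, 0.0678, -0.0000], ω = ẑ
J2: z=[-0.8910, -0.4540, 0.0000] o=[0.2769, -0.5435, 0.0000] → [-0.1546, 0.3034, -0.1516, -0.8910, -0.4540, 0.0000]
J3: z=[-0.4147, 0.8140, -0.4067] o=[0.1920, -0.3768, 0.4202] → [-0.1068, 0.0174, 0.1438, -0.4147, 0.8140, -0.4067]
q̇ = J⁺·V = [0.3140, -0.4690, -0.7000]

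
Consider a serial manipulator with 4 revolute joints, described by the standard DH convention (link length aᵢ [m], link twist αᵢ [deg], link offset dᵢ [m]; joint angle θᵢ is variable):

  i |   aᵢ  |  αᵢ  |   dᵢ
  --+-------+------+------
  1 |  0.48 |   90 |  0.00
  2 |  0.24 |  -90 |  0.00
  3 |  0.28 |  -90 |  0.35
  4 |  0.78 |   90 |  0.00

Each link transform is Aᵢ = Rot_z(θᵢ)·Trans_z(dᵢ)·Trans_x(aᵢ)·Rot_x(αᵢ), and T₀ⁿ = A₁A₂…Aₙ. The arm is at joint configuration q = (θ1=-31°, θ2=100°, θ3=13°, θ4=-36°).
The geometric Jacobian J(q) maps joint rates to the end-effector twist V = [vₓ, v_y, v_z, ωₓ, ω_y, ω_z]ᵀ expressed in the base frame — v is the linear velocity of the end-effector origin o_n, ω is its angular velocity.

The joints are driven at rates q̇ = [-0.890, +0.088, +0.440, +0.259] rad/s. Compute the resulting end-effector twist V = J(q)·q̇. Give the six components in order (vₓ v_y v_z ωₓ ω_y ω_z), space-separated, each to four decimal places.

o_n = [-0.3333, 0.4394, 0.9702]
J₁: ẑ×o_n = [-0.4394, -0.3333, 0.0000], ω = ẑ
J2: z=[-0.5150, -0.8572, 0.0000] o=[0.4114, -0.2472, 0.0000] → [-0.8316, 0.4997, -0.9920, -0.5150, -0.8572, 0.0000]
J3: z=[-0.8441, 0.5072, -0.1736] o=[0.3757, -0.2258, 0.2364] → [0.4877, 0.7426, -0.2018, -0.8441, 0.5072, -0.1736]
J4: z=[0.5353, 0.8151, -0.2215] o=[0.0721, 0.0302, 0.4443] → [0.5193, -0.1917, 0.5495, 0.5353, 0.8151, -0.2215]
V = J·q̇ = [0.6669, 0.6177, -0.0338, -0.2781, 0.3588, -1.0238]

0.6669 0.6177 -0.0338 -0.2781 0.3588 -1.0238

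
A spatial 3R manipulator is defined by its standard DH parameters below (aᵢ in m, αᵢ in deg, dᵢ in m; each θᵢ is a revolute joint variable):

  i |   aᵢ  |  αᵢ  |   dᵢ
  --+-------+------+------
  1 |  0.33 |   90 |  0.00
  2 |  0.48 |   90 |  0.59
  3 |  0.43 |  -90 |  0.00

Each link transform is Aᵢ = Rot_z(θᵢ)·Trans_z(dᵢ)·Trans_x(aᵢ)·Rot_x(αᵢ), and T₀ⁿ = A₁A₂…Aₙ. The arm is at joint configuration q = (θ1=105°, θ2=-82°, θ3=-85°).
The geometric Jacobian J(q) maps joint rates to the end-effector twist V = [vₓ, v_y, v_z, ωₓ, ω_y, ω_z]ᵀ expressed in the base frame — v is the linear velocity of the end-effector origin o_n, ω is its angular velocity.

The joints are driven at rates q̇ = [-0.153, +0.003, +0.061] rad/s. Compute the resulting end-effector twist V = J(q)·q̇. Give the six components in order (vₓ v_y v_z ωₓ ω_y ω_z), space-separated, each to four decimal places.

o_n = [0.0521, 0.4302, -0.5124]
J₁: ẑ×o_n = [-0.4302, 0.0521, 0.0000], ω = ẑ
J2: z=[0.9659, 0.2588, 0.0000] o=[-0.0854, 0.3188, 0.0000] → [-0.1326, 0.4950, 0.0720, 0.9659, 0.2588, 0.0000]
J3: z=[0.2563, -0.9565, -0.1392] o=[0.4672, 0.5360, -0.4753] → [0.0208, 0.0673, -0.4242, 0.2563, -0.9565, -0.1392]
V = J·q̇ = [0.0667, -0.0024, -0.0257, 0.0185, -0.0576, -0.1615]

0.0667 -0.0024 -0.0257 0.0185 -0.0576 -0.1615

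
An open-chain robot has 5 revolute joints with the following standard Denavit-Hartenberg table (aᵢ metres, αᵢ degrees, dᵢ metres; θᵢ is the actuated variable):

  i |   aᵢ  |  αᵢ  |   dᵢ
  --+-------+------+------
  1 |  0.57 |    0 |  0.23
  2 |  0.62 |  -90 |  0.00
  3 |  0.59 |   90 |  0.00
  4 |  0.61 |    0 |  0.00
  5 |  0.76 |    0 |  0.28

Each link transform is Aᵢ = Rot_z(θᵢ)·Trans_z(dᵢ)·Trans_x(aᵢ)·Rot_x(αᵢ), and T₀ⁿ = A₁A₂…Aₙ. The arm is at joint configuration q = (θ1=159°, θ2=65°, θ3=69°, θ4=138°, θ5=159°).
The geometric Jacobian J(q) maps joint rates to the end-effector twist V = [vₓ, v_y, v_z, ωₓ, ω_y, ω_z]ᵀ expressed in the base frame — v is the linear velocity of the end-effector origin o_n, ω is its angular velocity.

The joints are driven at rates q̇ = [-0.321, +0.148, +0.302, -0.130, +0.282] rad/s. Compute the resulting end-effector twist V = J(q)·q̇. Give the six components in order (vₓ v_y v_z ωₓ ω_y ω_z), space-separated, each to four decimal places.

0.0854 0.2887 -0.2767 0.1077 -0.3158 -0.1185

o_n = [-1.4772, -0.3344, -0.1194]
J₁: ẑ×o_n = [0.3344, -1.4772, 0.0000], ω = ẑ
J2: z=[0.0000, 0.0000, 1.0000] o=[-0.5321, 0.2043, 0.2300] → [0.5387, -0.9451, 0.0000, 0.0000, 0.0000, 1.0000]
J3: z=[0.6947, -0.7193, 0.0000] o=[-0.9781, -0.2264, 0.2300] → [0.2513, 0.2427, -0.4340, 0.6947, -0.7193, 0.0000]
J4: z=[-0.6716, -0.6485, 0.3584] o=[-1.1302, -0.3733, -0.3208] → [-0.1446, 0.0109, -0.2511, -0.6716, -0.6485, 0.3584]
J5: z=[-0.6716, -0.6485, 0.3584] o=[-0.7298, -0.5541, 0.1024] → [0.0651, -0.4168, -0.6322, -0.6716, -0.6485, 0.3584]
V = J·q̇ = [0.0854, 0.2887, -0.2767, 0.1077, -0.3158, -0.1185]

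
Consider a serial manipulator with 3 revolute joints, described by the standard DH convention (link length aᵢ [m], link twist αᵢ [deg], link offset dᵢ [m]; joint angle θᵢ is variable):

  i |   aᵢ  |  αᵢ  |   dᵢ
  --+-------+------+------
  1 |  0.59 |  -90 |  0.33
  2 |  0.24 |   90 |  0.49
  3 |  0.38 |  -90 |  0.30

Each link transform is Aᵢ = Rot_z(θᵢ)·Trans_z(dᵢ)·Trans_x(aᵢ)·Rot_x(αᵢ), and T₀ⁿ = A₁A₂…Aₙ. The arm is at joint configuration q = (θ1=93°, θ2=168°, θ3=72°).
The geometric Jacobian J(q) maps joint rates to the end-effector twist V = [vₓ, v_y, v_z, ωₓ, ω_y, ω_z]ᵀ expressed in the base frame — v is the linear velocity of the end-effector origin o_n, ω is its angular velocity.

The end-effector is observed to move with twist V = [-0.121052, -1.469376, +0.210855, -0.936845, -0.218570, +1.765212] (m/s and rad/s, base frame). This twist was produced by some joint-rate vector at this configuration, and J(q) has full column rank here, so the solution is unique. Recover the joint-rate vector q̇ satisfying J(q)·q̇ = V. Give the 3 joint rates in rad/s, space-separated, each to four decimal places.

0.9690 0.9470 -0.8140

o_n = [-0.8661, 0.2578, -0.0378]
J₁: ẑ×o_n = [-0.2578, -0.8661, 0.0000], ω = ẑ
J2: z=[-0.9986, -0.0523, 0.0000] o=[-0.0309, 0.5892, 0.3300] → [0.0192, -0.3673, 0.2872, -0.9986, -0.0523, 0.0000]
J3: z=[-0.0109, 0.2076, -0.9781] o=[-0.5079, 0.3291, 0.2801] → [-0.1358, 0.3469, 0.0751, -0.0109, 0.2076, -0.9781]
q̇ = J⁺·V = [0.9690, 0.9470, -0.8140]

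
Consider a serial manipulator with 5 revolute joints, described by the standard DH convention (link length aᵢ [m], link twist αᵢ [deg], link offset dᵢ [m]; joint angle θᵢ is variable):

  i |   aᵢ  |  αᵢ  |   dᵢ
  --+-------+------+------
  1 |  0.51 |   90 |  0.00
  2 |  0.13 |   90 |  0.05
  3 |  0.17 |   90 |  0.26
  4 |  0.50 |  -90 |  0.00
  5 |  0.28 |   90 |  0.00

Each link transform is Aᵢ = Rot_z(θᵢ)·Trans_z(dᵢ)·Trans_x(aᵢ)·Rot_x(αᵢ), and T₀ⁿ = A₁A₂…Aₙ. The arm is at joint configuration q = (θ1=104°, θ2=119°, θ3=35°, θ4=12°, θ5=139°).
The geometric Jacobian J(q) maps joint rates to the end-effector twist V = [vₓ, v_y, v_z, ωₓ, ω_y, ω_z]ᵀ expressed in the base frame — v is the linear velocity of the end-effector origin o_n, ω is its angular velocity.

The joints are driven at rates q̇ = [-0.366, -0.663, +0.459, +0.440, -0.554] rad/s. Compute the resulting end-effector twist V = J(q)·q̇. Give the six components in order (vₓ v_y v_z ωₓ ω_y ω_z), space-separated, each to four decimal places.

0.3711 0.4899 -0.1590 -0.8707 -0.4651 -0.1029

o_n = [0.3015, 0.6918, 0.5008]
J₁: ẑ×o_n = [-0.6918, 0.3015, 0.0000], ω = ẑ
J2: z=[0.9703, 0.2419, 0.0000] o=[-0.1234, 0.4949, 0.0000] → [0.1212, -0.4859, 0.0883, 0.9703, 0.2419, 0.0000]
J3: z=[-0.2116, 0.8486, 0.4848] o=[-0.0596, 0.4458, 0.1137] → [0.2092, 0.2570, -0.3585, -0.2116, 0.8486, 0.4848]
J4: z=[-0.7275, -0.4680, 0.5017] o=[-0.0037, 0.6245, 0.3615] → [-0.0989, 0.2544, 0.0939, -0.7275, -0.4680, 0.5017]
J5: z=[-0.3427, 0.8814, 0.3253] o=[0.2935, 0.5921, 0.7623] → [-0.2629, -0.0870, -0.0412, -0.3427, 0.8814, 0.3253]
V = J·q̇ = [0.3711, 0.4899, -0.1590, -0.8707, -0.4651, -0.1029]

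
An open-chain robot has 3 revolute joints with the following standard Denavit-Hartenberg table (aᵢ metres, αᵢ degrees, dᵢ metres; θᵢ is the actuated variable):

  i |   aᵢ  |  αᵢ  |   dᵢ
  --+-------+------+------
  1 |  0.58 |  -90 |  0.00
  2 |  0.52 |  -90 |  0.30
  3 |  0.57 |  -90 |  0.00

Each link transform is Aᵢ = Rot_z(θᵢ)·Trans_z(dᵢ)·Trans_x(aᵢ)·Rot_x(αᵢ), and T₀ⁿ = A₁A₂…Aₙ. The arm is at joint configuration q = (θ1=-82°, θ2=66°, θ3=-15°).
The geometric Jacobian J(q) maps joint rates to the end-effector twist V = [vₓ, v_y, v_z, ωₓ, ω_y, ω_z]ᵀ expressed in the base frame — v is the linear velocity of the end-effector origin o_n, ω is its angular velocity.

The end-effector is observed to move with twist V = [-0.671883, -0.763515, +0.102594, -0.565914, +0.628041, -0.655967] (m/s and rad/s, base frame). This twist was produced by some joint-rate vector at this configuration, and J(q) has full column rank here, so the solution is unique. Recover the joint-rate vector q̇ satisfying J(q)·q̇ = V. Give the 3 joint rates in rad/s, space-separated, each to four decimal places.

-0.3440 -0.4730 0.7670

o_n = [0.5845, -0.9433, -0.9780]
J₁: ẑ×o_n = [0.9433, 0.5845, -0.0000], ω = ẑ
J2: z=[0.9903, 0.1392, 0.0000] o=[0.0807, -0.5744, 0.0000] → [-0.1361, 0.9685, -0.4354, 0.9903, 0.1392, 0.0000]
J3: z=[-0.1271, 0.9047, -0.4067] o=[0.4072, -0.7420, -0.4750] → [-0.5369, -0.1360, -0.1348, -0.1271, 0.9047, -0.4067]
q̇ = J⁺·V = [-0.3440, -0.4730, 0.7670]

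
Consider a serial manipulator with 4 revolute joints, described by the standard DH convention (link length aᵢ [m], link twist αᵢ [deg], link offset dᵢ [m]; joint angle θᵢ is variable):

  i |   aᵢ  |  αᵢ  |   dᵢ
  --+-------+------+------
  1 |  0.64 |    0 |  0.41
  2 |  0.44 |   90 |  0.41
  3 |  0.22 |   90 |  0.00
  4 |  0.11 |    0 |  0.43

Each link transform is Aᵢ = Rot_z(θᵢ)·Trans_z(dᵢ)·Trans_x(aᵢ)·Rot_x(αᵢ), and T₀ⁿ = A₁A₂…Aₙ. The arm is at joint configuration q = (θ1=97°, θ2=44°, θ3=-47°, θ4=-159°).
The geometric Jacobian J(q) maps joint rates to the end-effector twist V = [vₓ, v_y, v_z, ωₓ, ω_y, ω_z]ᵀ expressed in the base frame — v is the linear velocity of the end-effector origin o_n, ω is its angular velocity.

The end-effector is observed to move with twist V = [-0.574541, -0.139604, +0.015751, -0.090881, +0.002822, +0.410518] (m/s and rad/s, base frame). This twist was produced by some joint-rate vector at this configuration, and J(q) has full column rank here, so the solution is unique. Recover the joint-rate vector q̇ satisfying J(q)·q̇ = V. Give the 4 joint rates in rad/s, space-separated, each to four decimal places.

0.8900 -0.5470 -0.0550 -0.0990

o_n = [-0.2625, 0.7339, 0.4409]
J₁: ẑ×o_n = [-0.7339, -0.2625, 0.0000], ω = ẑ
J2: z=[0.0000, 0.0000, 1.0000] o=[-0.0780, 0.6352, 0.4100] → [-0.0987, -0.1845, 0.0000, 0.0000, 0.0000, 1.0000]
J3: z=[0.6293, 0.7771, 0.0000] o=[-0.4199, 0.9121, 0.8200] → [-0.2946, 0.2385, -0.2345, 0.6293, 0.7771, 0.0000]
J4: z=[0.5684, -0.4603, -0.6820] o=[-0.5365, 1.0066, 0.6591] → [-0.0855, -0.0629, -0.0288, 0.5684, -0.4603, -0.6820]
q̇ = J⁺·V = [0.8900, -0.5470, -0.0550, -0.0990]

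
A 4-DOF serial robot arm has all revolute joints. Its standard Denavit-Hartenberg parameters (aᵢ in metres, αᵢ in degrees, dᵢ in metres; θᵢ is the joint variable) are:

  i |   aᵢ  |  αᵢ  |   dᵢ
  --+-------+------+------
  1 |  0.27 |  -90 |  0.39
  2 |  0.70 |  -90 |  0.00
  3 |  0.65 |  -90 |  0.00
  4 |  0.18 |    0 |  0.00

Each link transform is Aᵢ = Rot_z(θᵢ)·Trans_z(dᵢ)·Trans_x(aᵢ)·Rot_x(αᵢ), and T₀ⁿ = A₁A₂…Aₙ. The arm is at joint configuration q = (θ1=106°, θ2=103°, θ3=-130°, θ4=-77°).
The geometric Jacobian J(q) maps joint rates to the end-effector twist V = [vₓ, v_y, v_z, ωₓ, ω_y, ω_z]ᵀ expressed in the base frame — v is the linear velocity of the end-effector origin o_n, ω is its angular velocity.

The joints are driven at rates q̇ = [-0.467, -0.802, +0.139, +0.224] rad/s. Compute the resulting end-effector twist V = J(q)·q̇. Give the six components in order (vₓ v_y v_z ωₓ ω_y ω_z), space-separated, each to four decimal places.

-0.1836 0.3776 -0.2323 0.6805 0.0141 -0.6029

o_n = [-0.5199, -0.1059, 0.1799]
J₁: ẑ×o_n = [0.1059, -0.5199, 0.0000], ω = ẑ
J2: z=[-0.9613, -0.2756, 0.0000] o=[-0.0744, 0.2595, 0.3900] → [0.0579, -0.2020, 0.2285, -0.9613, -0.2756, 0.0000]
J3: z=[0.2686, -0.9366, 0.2250] o=[-0.0310, 0.1082, -0.2921] → [-0.3938, -0.2367, -0.5154, 0.2686, -0.9366, 0.2250]
J4: z=[-0.5704, -0.3428, -0.7464] o=[-0.5356, 0.0613, 0.1150] → [-0.1470, 0.0253, 0.1007, -0.5704, -0.3428, -0.7464]
V = J·q̇ = [-0.1836, 0.3776, -0.2323, 0.6805, 0.0141, -0.6029]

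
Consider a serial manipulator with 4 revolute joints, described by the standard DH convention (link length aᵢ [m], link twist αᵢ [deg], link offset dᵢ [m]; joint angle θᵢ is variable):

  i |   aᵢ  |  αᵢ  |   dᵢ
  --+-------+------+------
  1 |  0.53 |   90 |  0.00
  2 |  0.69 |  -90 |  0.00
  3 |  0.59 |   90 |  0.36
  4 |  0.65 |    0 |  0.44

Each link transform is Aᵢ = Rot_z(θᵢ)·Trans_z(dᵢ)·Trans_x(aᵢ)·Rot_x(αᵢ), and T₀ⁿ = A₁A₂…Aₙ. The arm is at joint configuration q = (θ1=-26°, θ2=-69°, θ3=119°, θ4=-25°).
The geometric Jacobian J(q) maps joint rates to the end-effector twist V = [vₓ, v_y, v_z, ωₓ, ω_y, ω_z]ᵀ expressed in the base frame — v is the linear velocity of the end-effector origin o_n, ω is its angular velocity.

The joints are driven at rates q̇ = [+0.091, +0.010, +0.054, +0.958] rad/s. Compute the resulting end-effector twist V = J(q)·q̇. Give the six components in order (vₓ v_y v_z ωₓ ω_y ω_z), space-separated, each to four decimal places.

0.4410 0.1098 0.3867 0.5144 0.2547 -0.6719

o_n = [1.2556, 0.7723, -0.4392]
J₁: ẑ×o_n = [-0.7723, 1.2556, 0.0000], ω = ẑ
J2: z=[-0.4384, -0.8988, 0.0000] o=[0.4764, -0.2323, 0.0000] → [0.3948, -0.1925, 0.2600, -0.4384, -0.8988, 0.0000]
J3: z=[0.8391, -0.4093, 0.3584] o=[0.6986, -0.3407, -0.6442] → [-0.4828, 0.0276, 1.1619, 0.8391, -0.4093, 0.3584]
J4: z=[0.4942, 0.2983, -0.8165] o=[1.1348, 0.0207, -0.2481] → [0.5567, -0.0042, 0.3354, 0.4942, 0.2983, -0.8165]
V = J·q̇ = [0.4410, 0.1098, 0.3867, 0.5144, 0.2547, -0.6719]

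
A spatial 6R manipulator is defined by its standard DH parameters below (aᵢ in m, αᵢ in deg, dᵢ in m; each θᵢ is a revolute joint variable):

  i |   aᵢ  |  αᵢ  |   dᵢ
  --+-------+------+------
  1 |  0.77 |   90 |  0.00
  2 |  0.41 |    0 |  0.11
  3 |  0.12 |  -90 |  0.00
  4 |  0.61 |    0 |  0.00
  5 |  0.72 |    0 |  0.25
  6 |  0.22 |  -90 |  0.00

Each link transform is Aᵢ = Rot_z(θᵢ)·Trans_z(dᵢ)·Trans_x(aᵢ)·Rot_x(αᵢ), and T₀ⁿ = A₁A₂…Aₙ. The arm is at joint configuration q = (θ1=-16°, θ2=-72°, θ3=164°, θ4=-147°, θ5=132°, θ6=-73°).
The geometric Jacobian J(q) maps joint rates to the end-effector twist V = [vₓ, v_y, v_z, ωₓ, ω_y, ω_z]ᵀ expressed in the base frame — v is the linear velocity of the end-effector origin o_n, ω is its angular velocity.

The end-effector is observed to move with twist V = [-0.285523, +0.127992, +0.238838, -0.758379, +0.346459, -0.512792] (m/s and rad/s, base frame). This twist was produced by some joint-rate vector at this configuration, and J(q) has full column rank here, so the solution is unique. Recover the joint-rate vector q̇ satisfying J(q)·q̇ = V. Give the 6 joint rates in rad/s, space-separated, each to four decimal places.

o_n = [0.3775, -0.9909, -0.0873]
J₁: ẑ×o_n = [0.9909, 0.3775, -0.0000], ω = ẑ
J2: z=[-0.2756, -0.9613, 0.0000] o=[0.7402, -0.2122, 0.0000] → [0.0839, -0.0241, -0.1340, -0.2756, -0.9613, 0.0000]
J3: z=[-0.2756, -0.9613, 0.0000] o=[0.8316, -0.3529, -0.3899] → [-0.2909, 0.0834, -0.2607, -0.2756, -0.9613, 0.0000]
J4: z=[-0.9607, 0.2755, -0.0349] o=[0.8276, -0.3517, -0.2700] → [0.0280, 0.1912, 0.7380, -0.9607, 0.2755, -0.0349]
J5: z=[-0.9607, 0.2755, -0.0349] o=[0.7532, -0.6760, -0.7813] → [0.1802, 0.6798, 0.4060, -0.9607, 0.2755, -0.0349]
J6: z=[-0.9607, 0.2755, -0.0349] o=[0.4383, -0.7796, -0.0950] → [-0.0053, 0.0095, 0.2197, -0.9607, 0.2755, -0.0349]
q̇ = J⁺·V = [-0.4840, 0.1790, -0.3030, -0.1920, 0.5480, 0.4690]

-0.4840 0.1790 -0.3030 -0.1920 0.5480 0.4690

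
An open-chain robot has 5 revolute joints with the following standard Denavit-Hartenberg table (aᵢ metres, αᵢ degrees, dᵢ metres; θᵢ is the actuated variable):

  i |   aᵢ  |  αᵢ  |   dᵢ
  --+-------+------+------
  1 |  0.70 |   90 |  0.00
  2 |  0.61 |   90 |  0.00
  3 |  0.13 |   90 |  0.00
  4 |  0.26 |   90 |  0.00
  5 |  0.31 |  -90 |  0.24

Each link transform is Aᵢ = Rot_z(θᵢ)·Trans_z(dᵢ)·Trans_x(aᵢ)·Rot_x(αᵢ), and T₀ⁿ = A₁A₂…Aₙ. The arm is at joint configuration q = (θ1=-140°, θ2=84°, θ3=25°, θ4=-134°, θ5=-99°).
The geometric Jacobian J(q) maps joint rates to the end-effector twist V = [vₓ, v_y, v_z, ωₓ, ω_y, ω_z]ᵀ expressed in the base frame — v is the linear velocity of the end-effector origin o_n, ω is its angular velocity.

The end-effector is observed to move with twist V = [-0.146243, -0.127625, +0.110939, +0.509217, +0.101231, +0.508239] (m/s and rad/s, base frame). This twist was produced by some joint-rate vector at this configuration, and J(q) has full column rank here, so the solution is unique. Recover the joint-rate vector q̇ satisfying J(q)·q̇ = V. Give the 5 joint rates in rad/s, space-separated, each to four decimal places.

o_n = [-0.6989, -0.3288, 0.3056]
J₁: ẑ×o_n = [0.3288, -0.6989, 0.0000], ω = ẑ
J2: z=[-0.6428, 0.7660, 0.0000] o=[-0.5362, -0.4500, 0.0000] → [0.2341, 0.1964, 0.0468, -0.6428, 0.7660, 0.0000]
J3: z=[-0.7618, -0.6393, -0.1045] o=[-0.5851, -0.4909, 0.6067] → [0.2094, -0.2175, -0.1963, -0.7618, -0.6393, -0.1045]
J4: z=[0.5487, -0.7227, 0.4203] o=[-0.6298, -0.4568, 0.7238] → [0.2485, 0.2005, 0.0203, 0.5487, -0.7227, 0.4203]
J5: z=[-0.2816, -0.6332, -0.7210] o=[-0.4252, -0.3847, 0.5806] → [0.2144, 0.1199, -0.1891, -0.2816, -0.6332, -0.7210]
q̇ = J⁺·V = [0.0990, -0.2960, -0.1620, 0.1100, -0.4800]

0.0990 -0.2960 -0.1620 0.1100 -0.4800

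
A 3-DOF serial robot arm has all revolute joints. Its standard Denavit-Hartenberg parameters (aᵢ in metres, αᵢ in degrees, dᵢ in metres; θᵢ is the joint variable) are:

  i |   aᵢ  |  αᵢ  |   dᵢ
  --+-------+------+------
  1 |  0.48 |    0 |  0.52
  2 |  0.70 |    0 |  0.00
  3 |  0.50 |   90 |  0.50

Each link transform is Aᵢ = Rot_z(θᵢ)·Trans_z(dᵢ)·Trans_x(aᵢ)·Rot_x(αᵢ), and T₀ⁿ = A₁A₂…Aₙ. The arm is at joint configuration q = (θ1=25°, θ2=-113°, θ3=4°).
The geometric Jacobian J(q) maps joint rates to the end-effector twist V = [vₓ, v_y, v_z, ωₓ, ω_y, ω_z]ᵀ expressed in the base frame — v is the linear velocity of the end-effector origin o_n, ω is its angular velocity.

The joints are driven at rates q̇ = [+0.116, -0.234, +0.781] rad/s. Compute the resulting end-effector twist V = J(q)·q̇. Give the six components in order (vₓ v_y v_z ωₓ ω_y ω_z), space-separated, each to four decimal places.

o_n = [0.5117, -0.9940, 1.0200]
J₁: ẑ×o_n = [0.9940, 0.5117, -0.0000], ω = ẑ
J2: z=[0.0000, 0.0000, 1.0000] o=[0.4350, 0.2029, 0.5200] → [1.1968, 0.0767, -0.0000, 0.0000, 0.0000, 1.0000]
J3: z=[0.0000, 0.0000, 1.0000] o=[0.4595, -0.4967, 0.5200] → [0.4973, 0.0523, -0.0000, 0.0000, 0.0000, 1.0000]
V = J·q̇ = [0.2236, 0.0822, 0.0000, 0.0000, 0.0000, 0.6630]

0.2236 0.0822 0.0000 0.0000 0.0000 0.6630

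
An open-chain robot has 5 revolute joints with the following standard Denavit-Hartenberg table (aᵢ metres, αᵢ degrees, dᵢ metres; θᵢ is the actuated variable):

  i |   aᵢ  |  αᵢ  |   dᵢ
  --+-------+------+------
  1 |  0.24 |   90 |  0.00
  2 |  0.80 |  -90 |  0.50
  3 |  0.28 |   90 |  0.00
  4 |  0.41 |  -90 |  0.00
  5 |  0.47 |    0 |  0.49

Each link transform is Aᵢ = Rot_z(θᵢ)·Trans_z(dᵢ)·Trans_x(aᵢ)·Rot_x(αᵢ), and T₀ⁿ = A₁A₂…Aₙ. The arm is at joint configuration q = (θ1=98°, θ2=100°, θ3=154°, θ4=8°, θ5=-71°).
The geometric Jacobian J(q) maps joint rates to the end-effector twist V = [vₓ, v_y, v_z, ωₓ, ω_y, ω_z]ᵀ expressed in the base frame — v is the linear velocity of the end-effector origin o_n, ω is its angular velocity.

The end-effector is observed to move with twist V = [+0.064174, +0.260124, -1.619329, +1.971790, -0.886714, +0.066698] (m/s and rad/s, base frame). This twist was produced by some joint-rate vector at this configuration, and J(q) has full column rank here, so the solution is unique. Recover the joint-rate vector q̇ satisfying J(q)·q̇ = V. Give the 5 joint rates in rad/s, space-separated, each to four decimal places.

0.5580 0.9640 0.3360 -0.9020 0.8930

o_n = [-0.1832, -0.3971, 0.2009]
J₁: ẑ×o_n = [0.3971, -0.1832, 0.0000], ω = ẑ
J2: z=[0.9903, 0.1392, 0.0000] o=[-0.0334, 0.2377, 0.0000] → [0.0280, -0.1989, -0.6077, 0.9903, 0.1392, 0.0000]
J3: z=[0.1371, -0.9752, -0.1736] o=[0.4811, 0.1697, 0.7878] → [0.4740, 0.1958, -0.7255, 0.1371, -0.9752, -0.1736]
J4: z=[-0.8795, -0.2005, 0.4317] o=[0.3534, 0.1959, 0.5400] → [0.3240, -0.5299, 0.4139, -0.8795, -0.2005, 0.4317]
J5: z=[0.1992, -0.9788, -0.0488] o=[0.1762, 0.1782, 0.1707] → [-0.0575, 0.0115, -0.4663, 0.1992, -0.9788, -0.0488]
q̇ = J⁺·V = [0.5580, 0.9640, 0.3360, -0.9020, 0.8930]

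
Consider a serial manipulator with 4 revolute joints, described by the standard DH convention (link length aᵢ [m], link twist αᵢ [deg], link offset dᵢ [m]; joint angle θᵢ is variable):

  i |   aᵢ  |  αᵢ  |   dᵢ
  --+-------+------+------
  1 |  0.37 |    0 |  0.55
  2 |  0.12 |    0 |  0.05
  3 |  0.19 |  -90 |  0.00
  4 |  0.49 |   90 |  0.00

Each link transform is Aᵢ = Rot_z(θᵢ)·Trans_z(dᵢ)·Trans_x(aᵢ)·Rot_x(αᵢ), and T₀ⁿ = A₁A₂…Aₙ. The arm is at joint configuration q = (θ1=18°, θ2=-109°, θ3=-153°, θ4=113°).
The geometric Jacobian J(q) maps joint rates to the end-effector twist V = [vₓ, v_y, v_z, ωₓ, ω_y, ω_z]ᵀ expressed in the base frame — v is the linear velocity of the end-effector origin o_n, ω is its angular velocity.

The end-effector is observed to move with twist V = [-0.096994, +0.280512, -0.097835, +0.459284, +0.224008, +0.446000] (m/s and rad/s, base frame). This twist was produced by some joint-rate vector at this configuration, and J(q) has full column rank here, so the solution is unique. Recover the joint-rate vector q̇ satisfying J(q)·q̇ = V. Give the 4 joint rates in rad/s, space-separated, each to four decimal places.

0.2090 0.0190 0.2180 -0.5110

o_n = [0.3504, -0.0070, 0.1490]
J₁: ẑ×o_n = [0.0070, 0.3504, -0.0000], ω = ẑ
J2: z=[0.0000, 0.0000, 1.0000] o=[0.3519, 0.1143, 0.5500] → [0.1213, -0.0015, 0.0000, 0.0000, 0.0000, 1.0000]
J3: z=[0.0000, 0.0000, 1.0000] o=[0.3498, -0.0056, 0.6000] → [0.0013, 0.0006, -0.0000, 0.0000, 0.0000, 1.0000]
J4: z=[-0.8988, -0.4384, 0.0000] o=[0.2665, 0.1651, 0.6000] → [0.1977, -0.4054, 0.1915, -0.8988, -0.4384, 0.0000]
q̇ = J⁺·V = [0.2090, 0.0190, 0.2180, -0.5110]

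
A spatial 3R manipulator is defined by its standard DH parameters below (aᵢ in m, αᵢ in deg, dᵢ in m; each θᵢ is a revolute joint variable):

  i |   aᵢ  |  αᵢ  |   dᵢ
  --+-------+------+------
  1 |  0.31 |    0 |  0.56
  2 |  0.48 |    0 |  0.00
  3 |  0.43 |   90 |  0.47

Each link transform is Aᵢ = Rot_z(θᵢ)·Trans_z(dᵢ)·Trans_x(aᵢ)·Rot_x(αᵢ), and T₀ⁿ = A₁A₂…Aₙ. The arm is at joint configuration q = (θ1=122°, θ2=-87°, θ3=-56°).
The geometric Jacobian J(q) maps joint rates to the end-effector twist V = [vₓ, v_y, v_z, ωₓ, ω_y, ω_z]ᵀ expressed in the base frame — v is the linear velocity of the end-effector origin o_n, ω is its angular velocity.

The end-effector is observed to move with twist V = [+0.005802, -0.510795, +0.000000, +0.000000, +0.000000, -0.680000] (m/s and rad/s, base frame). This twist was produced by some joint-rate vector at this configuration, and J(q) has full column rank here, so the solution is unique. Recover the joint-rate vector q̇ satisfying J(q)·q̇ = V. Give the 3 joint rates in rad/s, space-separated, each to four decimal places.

o_n = [0.6304, 0.3841, 1.0300]
J₁: ẑ×o_n = [-0.3841, 0.6304, 0.0000], ω = ẑ
J2: z=[0.0000, 0.0000, 1.0000] o=[-0.1643, 0.2629, 0.5600] → [-0.1212, 0.7946, 0.0000, 0.0000, 0.0000, 1.0000]
J3: z=[0.0000, 0.0000, 1.0000] o=[0.2289, 0.5382, 0.5600] → [0.1541, 0.4014, -0.0000, 0.0000, 0.0000, 1.0000]
q̇ = J⁺·V = [0.1480, -0.6910, -0.1370]

0.1480 -0.6910 -0.1370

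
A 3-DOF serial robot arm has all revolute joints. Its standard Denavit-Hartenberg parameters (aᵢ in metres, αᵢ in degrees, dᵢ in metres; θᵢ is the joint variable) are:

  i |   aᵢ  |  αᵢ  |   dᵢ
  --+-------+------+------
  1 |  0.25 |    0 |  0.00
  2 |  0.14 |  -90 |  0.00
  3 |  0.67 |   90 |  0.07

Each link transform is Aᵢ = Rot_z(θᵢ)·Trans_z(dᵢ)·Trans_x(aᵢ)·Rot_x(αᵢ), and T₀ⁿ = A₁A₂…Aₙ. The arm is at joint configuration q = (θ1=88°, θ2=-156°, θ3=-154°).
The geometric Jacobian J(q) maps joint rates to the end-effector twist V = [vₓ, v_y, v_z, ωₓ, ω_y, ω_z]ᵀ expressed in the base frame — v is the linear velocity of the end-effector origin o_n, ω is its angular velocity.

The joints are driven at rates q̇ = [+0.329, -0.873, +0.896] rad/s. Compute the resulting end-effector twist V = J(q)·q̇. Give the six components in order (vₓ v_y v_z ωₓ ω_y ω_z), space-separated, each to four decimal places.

0.2638 -0.1822 0.5396 0.8308 0.3356 -0.5440

o_n = [-0.0995, 0.7046, 0.2937]
J₁: ẑ×o_n = [-0.7046, -0.0995, 0.0000], ω = ẑ
J2: z=[0.0000, 0.0000, 1.0000] o=[0.0087, 0.2498, 0.0000] → [-0.4548, -0.1082, 0.0000, 0.0000, 0.0000, 1.0000]
J3: z=[0.9272, 0.3746, 0.0000] o=[0.0612, 0.1200, 0.0000] → [0.1100, -0.2723, 0.6022, 0.9272, 0.3746, 0.0000]
V = J·q̇ = [0.2638, -0.1822, 0.5396, 0.8308, 0.3356, -0.5440]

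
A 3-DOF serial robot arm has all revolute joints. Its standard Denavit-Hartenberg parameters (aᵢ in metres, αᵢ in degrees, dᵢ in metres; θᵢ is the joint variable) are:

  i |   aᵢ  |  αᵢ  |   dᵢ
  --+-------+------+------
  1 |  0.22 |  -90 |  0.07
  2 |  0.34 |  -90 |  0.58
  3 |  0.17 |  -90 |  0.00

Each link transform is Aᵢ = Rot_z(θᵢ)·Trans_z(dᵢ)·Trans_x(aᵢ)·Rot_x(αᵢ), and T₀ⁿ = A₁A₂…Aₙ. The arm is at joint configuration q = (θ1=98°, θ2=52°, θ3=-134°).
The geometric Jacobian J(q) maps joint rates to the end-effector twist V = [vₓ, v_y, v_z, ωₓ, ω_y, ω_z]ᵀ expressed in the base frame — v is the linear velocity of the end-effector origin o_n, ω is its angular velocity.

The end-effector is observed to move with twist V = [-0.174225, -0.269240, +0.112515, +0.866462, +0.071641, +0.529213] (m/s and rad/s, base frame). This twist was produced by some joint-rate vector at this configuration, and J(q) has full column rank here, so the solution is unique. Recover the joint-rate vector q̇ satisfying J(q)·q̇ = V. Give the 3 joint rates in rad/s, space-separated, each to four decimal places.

0.5680 -0.8680 0.0630

o_n = [-0.7451, 0.2554, -0.1049]
J₁: ẑ×o_n = [-0.2554, -0.7451, 0.0000], ω = ẑ
J2: z=[-0.9903, -0.1392, 0.0000] o=[-0.0306, 0.2179, 0.0700] → [0.0243, -0.1732, -0.1366, -0.9903, -0.1392, 0.0000]
J3: z=[0.1097, -0.7803, -0.6157] o=[-0.6341, 0.3444, -0.1979] → [-0.1274, 0.0581, -0.0964, 0.1097, -0.7803, -0.6157]
q̇ = J⁺·V = [0.5680, -0.8680, 0.0630]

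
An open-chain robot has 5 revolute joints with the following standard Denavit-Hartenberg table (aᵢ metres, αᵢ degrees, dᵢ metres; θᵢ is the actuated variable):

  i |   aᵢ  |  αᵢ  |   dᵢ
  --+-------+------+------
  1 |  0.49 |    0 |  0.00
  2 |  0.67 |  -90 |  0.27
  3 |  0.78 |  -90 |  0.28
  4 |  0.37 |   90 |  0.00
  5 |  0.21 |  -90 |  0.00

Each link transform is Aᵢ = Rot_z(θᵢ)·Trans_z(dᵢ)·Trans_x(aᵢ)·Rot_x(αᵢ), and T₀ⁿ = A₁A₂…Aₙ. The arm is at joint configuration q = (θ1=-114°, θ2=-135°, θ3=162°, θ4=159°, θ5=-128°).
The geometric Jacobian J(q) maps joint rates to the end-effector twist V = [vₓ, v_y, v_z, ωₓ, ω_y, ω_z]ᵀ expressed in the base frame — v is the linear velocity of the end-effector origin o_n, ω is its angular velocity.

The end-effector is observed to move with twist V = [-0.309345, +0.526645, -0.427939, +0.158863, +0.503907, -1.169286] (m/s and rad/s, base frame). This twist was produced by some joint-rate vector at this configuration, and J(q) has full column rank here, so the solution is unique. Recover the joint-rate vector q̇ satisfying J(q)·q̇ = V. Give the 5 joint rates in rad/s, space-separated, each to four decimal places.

o_n = [-0.4493, -0.3369, -0.0590]
J₁: ẑ×o_n = [0.3369, -0.4493, 0.0000], ω = ẑ
J2: z=[0.0000, 0.0000, 1.0000] o=[-0.1993, -0.4476, 0.0000] → [-0.1108, -0.2500, 0.0000, 0.0000, 0.0000, 1.0000]
J3: z=[-0.9336, -0.3584, 0.0000] o=[-0.4394, 0.1779, 0.2700] → [0.1179, -0.3071, 0.4770, -0.9336, -0.3584, 0.0000]
J4: z=[0.1107, -0.2885, 0.9511] o=[-0.4350, -0.6150, 0.0290] → [-0.2392, -0.0039, 0.0267, 0.1107, -0.2885, 0.9511]
J5: z=[0.9937, 0.0164, -0.1107] o=[-0.4289, -0.2608, 0.1357] → [-0.0116, 0.1957, -0.0752, 0.9937, 0.0164, -0.1107]
q̇ = J⁺·V = [-0.9330, 0.2350, -0.9740, -0.5760, -0.6910]

-0.9330 0.2350 -0.9740 -0.5760 -0.6910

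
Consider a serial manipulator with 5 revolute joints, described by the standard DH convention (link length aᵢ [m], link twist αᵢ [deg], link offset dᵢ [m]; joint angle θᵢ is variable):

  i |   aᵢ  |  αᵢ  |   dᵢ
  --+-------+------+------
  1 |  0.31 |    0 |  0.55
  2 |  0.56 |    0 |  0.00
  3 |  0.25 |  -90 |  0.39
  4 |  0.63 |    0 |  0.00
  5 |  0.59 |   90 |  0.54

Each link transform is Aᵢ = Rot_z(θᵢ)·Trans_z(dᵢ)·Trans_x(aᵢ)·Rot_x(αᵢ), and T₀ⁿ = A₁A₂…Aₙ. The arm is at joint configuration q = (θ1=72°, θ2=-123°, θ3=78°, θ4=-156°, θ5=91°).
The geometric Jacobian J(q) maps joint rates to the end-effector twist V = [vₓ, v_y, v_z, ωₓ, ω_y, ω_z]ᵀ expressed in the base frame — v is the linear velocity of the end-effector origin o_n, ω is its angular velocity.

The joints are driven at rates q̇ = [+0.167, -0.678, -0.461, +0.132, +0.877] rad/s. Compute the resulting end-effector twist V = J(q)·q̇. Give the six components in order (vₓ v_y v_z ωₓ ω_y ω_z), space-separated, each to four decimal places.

0.6733 0.4005 -0.1756 -0.4581 0.8990 -0.9720

o_n = [0.1352, 0.3062, 1.7310]
J₁: ẑ×o_n = [-0.3062, 0.1352, 0.0000], ω = ẑ
J2: z=[0.0000, 0.0000, 1.0000] o=[0.0958, 0.2948, 0.5500] → [-0.0114, 0.0394, 0.0000, 0.0000, 0.0000, 1.0000]
J3: z=[0.0000, 0.0000, 1.0000] o=[0.4482, -0.1404, 0.5500] → [-0.4466, -0.3130, 0.0000, 0.0000, 0.0000, 1.0000]
J4: z=[-0.4540, 0.8910, 0.0000] o=[0.6710, -0.0269, 0.9400] → [0.7048, 0.3591, 0.3262, -0.4540, 0.8910, 0.0000]
J5: z=[-0.4540, 0.8910, 0.0000] o=[0.1582, -0.2882, 1.1962] → [0.4764, 0.2428, -0.2493, -0.4540, 0.8910, 0.0000]
V = J·q̇ = [0.6733, 0.4005, -0.1756, -0.4581, 0.8990, -0.9720]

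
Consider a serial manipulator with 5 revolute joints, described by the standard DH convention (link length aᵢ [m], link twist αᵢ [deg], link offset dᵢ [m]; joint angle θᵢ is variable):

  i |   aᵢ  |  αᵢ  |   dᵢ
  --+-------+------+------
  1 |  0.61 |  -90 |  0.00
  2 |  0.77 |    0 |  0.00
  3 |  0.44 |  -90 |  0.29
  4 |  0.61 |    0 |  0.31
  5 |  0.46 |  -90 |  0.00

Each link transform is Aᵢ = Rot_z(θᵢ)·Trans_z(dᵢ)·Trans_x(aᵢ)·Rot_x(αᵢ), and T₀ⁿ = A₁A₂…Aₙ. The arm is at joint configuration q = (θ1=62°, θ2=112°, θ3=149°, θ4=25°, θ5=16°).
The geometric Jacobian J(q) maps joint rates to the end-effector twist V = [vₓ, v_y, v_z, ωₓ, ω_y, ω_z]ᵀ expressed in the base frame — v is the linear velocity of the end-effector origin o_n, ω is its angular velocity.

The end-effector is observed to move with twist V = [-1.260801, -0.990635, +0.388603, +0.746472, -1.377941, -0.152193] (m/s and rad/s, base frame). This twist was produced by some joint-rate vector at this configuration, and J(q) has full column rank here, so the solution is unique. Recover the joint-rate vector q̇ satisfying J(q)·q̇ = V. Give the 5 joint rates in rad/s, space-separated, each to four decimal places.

-0.0150 -0.5550 -0.7510 -0.6330 -0.2440

o_n = [0.4343, 0.2426, 0.6581]
J₁: ẑ×o_n = [-0.2426, 0.4343, 0.0000], ω = ẑ
J2: z=[-0.8829, 0.4695, 0.0000] o=[0.2864, 0.5386, 0.0000] → [0.3089, 0.5810, 0.1919, -0.8829, 0.4695, 0.0000]
J3: z=[-0.8829, 0.4695, 0.0000] o=[0.1510, 0.2839, -0.7139] → [0.6441, 1.2114, -0.0966, -0.8829, 0.4695, 0.0000]
J4: z=[0.4637, 0.8721, 0.1564] o=[-0.1374, 0.3593, -0.2793] → [0.8358, -0.3452, -0.5527, 0.4637, 0.8721, 0.1564]
J5: z=[0.4637, 0.8721, 0.1564] o=[0.1934, 0.4322, 0.3152] → [0.3287, -0.1213, -0.2981, 0.4637, 0.8721, 0.1564]
q̇ = J⁺·V = [-0.0150, -0.5550, -0.7510, -0.6330, -0.2440]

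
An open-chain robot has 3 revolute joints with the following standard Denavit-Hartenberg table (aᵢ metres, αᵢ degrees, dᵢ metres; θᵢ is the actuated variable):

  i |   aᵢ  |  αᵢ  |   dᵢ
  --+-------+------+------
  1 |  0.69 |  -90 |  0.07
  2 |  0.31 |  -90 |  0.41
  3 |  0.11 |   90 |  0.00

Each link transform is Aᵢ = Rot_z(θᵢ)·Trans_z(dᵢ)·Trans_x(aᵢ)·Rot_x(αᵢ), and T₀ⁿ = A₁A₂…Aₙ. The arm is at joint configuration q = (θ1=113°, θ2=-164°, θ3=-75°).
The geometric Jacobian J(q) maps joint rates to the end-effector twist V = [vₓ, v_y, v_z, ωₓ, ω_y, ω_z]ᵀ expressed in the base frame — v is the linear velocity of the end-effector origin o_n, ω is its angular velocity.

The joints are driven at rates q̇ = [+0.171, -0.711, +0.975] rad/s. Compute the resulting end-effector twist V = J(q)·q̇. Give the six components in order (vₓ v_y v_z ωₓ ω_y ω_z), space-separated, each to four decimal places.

0.0675 -0.2475 -0.2028 0.5495 0.5252 1.1082

o_n = [-0.6177, 0.1339, 0.1633]
J₁: ẑ×o_n = [-0.1339, -0.6177, 0.0000], ω = ẑ
J2: z=[-0.9205, -0.3907, 0.0000] o=[-0.2696, 0.6351, 0.0700] → [-0.0365, 0.0859, 0.3254, -0.9205, -0.3907, 0.0000]
J3: z=[-0.1077, 0.2537, 0.9613] o=[-0.5306, 0.2006, 0.1554] → [0.0661, -0.0829, 0.0293, -0.1077, 0.2537, 0.9613]
V = J·q̇ = [0.0675, -0.2475, -0.2028, 0.5495, 0.5252, 1.1082]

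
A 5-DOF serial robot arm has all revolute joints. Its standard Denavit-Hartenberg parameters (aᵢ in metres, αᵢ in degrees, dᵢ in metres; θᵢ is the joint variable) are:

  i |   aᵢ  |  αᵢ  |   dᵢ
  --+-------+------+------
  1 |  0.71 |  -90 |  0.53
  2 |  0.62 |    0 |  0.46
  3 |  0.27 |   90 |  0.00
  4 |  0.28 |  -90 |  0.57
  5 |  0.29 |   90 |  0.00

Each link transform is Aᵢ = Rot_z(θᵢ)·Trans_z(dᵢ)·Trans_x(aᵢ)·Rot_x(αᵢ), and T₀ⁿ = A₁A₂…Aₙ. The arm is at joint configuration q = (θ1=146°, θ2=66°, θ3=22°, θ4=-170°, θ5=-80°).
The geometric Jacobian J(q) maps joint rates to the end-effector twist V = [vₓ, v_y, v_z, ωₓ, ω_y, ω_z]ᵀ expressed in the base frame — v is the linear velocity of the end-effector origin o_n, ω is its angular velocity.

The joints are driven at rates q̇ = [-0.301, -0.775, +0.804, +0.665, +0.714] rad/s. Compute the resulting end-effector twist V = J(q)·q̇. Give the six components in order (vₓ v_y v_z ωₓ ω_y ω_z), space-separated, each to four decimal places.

o_n = [-1.7301, 0.6813, 0.0488]
J₁: ẑ×o_n = [-0.6813, -1.7301, 0.0000], ω = ẑ
J2: z=[-0.5592, -0.8290, 0.0000] o=[-0.5886, 0.3970, 0.5300] → [0.3990, -0.2691, -1.1053, -0.5592, -0.8290, 0.0000]
J3: z=[-0.5592, -0.8290, 0.0000] o=[-1.0549, 0.1567, -0.0364] → [-0.0706, 0.0476, -0.8531, -0.5592, -0.8290, 0.0000]
J4: z=[-0.8285, 0.5589, 0.0349] o=[-1.0627, 0.1620, -0.3062] → [0.1803, 0.2708, -0.0573, -0.8285, 0.5589, 0.0349]
J5: z=[0.5457, 0.8198, -0.1735] o=[-1.4998, 0.5154, -0.0108] → [0.0776, 0.0075, 0.2793, 0.5457, 0.8198, -0.1735]
V = J·q̇ = [0.0144, 0.9531, 0.3320, -0.1776, 0.9330, -0.4017]

0.0144 0.9531 0.3320 -0.1776 0.9330 -0.4017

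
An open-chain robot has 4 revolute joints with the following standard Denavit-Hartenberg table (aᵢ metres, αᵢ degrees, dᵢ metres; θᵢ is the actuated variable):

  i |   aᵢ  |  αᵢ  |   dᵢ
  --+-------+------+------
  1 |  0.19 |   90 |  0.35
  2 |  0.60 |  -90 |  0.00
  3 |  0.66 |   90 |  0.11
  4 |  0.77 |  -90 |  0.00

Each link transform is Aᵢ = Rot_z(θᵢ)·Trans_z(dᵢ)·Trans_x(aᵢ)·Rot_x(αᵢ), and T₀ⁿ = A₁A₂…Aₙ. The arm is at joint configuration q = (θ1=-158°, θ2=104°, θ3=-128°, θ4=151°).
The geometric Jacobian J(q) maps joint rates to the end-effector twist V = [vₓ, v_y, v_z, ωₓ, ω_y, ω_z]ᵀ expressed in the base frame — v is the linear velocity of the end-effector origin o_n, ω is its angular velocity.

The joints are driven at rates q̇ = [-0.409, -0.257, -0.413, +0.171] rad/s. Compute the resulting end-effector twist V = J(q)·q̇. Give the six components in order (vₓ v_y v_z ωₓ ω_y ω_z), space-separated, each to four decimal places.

o_n = [0.3990, 0.1498, 0.8233]
J₁: ẑ×o_n = [-0.1498, 0.3990, 0.0000], ω = ẑ
J2: z=[-0.3746, 0.9272, 0.0000] o=[-0.1762, -0.0712, 0.3500] → [0.4388, 0.1773, -0.6161, -0.3746, 0.9272, 0.0000]
J3: z=[0.8996, 0.3635, -0.2419] o=[-0.0416, -0.0168, 0.9322] → [0.0007, -0.0086, -0.0103, 0.8996, 0.3635, -0.2419]
J4: z=[0.0539, -0.6422, -0.7646] o=[-0.2286, 0.4686, 0.5113] → [-0.4441, -0.4967, 0.3859, 0.0539, -0.6422, -0.7646]
V = J·q̇ = [-0.1278, -0.2901, 0.2286, -0.2661, -0.4982, -0.4398]

-0.1278 -0.2901 0.2286 -0.2661 -0.4982 -0.4398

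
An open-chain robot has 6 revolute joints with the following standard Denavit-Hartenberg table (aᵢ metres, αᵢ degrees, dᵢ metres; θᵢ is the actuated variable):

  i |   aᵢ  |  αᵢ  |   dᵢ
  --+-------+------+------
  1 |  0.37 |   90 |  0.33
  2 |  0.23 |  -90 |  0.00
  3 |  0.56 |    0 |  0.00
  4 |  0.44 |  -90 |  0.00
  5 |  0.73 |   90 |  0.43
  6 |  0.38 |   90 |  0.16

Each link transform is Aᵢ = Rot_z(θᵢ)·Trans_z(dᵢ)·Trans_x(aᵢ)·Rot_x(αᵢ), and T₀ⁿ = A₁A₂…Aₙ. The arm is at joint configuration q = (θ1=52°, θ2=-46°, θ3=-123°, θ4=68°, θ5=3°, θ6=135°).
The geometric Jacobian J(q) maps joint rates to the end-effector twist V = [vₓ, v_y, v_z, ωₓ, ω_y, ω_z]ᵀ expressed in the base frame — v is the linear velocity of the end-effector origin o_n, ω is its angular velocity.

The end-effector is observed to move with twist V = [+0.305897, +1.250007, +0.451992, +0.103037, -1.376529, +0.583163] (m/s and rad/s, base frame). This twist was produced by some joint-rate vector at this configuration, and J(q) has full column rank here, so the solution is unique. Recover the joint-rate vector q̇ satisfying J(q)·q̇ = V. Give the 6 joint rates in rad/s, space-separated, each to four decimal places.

0.5090 0.4350 0.2400 -0.2910 -0.9080 -0.6330

o_n = [1.3646, 0.4252, -0.3086]
J₁: ẑ×o_n = [-0.4252, 1.3646, 0.0000], ω = ẑ
J2: z=[0.7880, -0.6157, 0.0000] o=[0.2278, 0.2916, 0.3300] → [0.3932, 0.5032, 0.8053, 0.7880, -0.6157, 0.0000]
J3: z=[0.4429, 0.5668, 0.6947] o=[0.3262, 0.4175, 0.1646] → [-0.2736, 0.9309, -0.5852, 0.4429, 0.5668, 0.6947]
J4: z=[0.4429, 0.5668, 0.6947] o=[0.5658, -0.0386, 0.3839] → [-0.7148, 0.8616, -0.2474, 0.4429, 0.5668, 0.6947]
J5: z=[-0.1017, 0.8015, -0.5892] o=[0.9578, -0.1224, 0.2024] → [-0.0869, -0.2917, -0.3818, -0.1017, 0.8015, -0.5892]
J6: z=[0.4889, 0.5561, 0.6721] o=[1.5465, 0.0618, -0.3783] → [-0.2055, -0.1563, 0.2788, 0.4889, 0.5561, 0.6721]
q̇ = J⁺·V = [0.5090, 0.4350, 0.2400, -0.2910, -0.9080, -0.6330]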